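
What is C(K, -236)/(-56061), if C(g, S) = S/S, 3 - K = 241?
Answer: -1/56061 ≈ -1.7838e-5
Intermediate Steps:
K = -238 (K = 3 - 1*241 = 3 - 241 = -238)
C(g, S) = 1
C(K, -236)/(-56061) = 1/(-56061) = 1*(-1/56061) = -1/56061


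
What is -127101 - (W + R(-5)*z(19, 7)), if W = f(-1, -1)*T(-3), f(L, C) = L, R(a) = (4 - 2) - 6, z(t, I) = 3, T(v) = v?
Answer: -127092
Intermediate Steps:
R(a) = -4 (R(a) = 2 - 6 = -4)
W = 3 (W = -1*(-3) = 3)
-127101 - (W + R(-5)*z(19, 7)) = -127101 - (3 - 4*3) = -127101 - (3 - 12) = -127101 - 1*(-9) = -127101 + 9 = -127092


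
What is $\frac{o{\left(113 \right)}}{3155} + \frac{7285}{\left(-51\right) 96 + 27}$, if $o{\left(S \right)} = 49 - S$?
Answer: $- \frac{23295791}{15361695} \approx -1.5165$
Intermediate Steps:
$\frac{o{\left(113 \right)}}{3155} + \frac{7285}{\left(-51\right) 96 + 27} = \frac{49 - 113}{3155} + \frac{7285}{\left(-51\right) 96 + 27} = \left(49 - 113\right) \frac{1}{3155} + \frac{7285}{-4896 + 27} = \left(-64\right) \frac{1}{3155} + \frac{7285}{-4869} = - \frac{64}{3155} + 7285 \left(- \frac{1}{4869}\right) = - \frac{64}{3155} - \frac{7285}{4869} = - \frac{23295791}{15361695}$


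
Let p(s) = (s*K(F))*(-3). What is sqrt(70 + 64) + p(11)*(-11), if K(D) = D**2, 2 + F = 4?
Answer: 1452 + sqrt(134) ≈ 1463.6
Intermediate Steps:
F = 2 (F = -2 + 4 = 2)
p(s) = -12*s (p(s) = (s*2**2)*(-3) = (s*4)*(-3) = (4*s)*(-3) = -12*s)
sqrt(70 + 64) + p(11)*(-11) = sqrt(70 + 64) - 12*11*(-11) = sqrt(134) - 132*(-11) = sqrt(134) + 1452 = 1452 + sqrt(134)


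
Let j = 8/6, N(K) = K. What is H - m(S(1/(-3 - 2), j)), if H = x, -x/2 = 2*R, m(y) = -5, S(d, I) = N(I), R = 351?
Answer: -1399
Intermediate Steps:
j = 4/3 (j = 8*(1/6) = 4/3 ≈ 1.3333)
S(d, I) = I
x = -1404 (x = -4*351 = -2*702 = -1404)
H = -1404
H - m(S(1/(-3 - 2), j)) = -1404 - 1*(-5) = -1404 + 5 = -1399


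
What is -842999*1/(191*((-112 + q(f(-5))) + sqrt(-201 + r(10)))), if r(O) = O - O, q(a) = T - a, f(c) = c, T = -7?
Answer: 32033962/840209 + 842999*I*sqrt(201)/2520627 ≈ 38.126 + 4.7415*I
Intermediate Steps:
q(a) = -7 - a
r(O) = 0
-842999*1/(191*((-112 + q(f(-5))) + sqrt(-201 + r(10)))) = -842999*1/(191*((-112 + (-7 - 1*(-5))) + sqrt(-201 + 0))) = -842999*1/(191*((-112 + (-7 + 5)) + sqrt(-201))) = -842999*1/(191*((-112 - 2) + I*sqrt(201))) = -842999*1/(191*(-114 + I*sqrt(201))) = -842999/(-21774 + 191*I*sqrt(201))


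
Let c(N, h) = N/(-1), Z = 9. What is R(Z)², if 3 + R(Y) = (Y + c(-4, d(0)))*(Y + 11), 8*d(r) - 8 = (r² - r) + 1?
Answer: 66049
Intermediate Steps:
d(r) = 9/8 - r/8 + r²/8 (d(r) = 1 + ((r² - r) + 1)/8 = 1 + (1 + r² - r)/8 = 1 + (⅛ - r/8 + r²/8) = 9/8 - r/8 + r²/8)
c(N, h) = -N (c(N, h) = N*(-1) = -N)
R(Y) = -3 + (4 + Y)*(11 + Y) (R(Y) = -3 + (Y - 1*(-4))*(Y + 11) = -3 + (Y + 4)*(11 + Y) = -3 + (4 + Y)*(11 + Y))
R(Z)² = (41 + 9² + 15*9)² = (41 + 81 + 135)² = 257² = 66049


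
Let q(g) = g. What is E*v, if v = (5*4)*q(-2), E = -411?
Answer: 16440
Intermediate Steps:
v = -40 (v = (5*4)*(-2) = 20*(-2) = -40)
E*v = -411*(-40) = 16440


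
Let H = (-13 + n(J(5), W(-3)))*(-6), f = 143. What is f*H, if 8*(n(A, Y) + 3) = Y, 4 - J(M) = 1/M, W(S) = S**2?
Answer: 51051/4 ≈ 12763.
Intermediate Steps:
J(M) = 4 - 1/M
n(A, Y) = -3 + Y/8
H = 357/4 (H = (-13 + (-3 + (1/8)*(-3)**2))*(-6) = (-13 + (-3 + (1/8)*9))*(-6) = (-13 + (-3 + 9/8))*(-6) = (-13 - 15/8)*(-6) = -119/8*(-6) = 357/4 ≈ 89.250)
f*H = 143*(357/4) = 51051/4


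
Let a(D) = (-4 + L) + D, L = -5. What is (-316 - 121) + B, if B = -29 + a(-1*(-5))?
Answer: -470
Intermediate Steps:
a(D) = -9 + D (a(D) = (-4 - 5) + D = -9 + D)
B = -33 (B = -29 + (-9 - 1*(-5)) = -29 + (-9 + 5) = -29 - 4 = -33)
(-316 - 121) + B = (-316 - 121) - 33 = -437 - 33 = -470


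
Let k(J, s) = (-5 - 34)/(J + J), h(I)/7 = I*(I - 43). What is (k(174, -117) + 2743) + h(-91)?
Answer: 10219703/116 ≈ 88101.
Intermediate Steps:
h(I) = 7*I*(-43 + I) (h(I) = 7*(I*(I - 43)) = 7*(I*(-43 + I)) = 7*I*(-43 + I))
k(J, s) = -39/(2*J) (k(J, s) = -39*1/(2*J) = -39/(2*J))
(k(174, -117) + 2743) + h(-91) = (-39/2/174 + 2743) + 7*(-91)*(-43 - 91) = (-39/2*1/174 + 2743) + 7*(-91)*(-134) = (-13/116 + 2743) + 85358 = 318175/116 + 85358 = 10219703/116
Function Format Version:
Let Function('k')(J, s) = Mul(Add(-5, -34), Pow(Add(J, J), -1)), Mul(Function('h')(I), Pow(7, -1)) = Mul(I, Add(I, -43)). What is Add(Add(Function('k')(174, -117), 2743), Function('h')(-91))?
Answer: Rational(10219703, 116) ≈ 88101.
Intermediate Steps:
Function('h')(I) = Mul(7, I, Add(-43, I)) (Function('h')(I) = Mul(7, Mul(I, Add(I, -43))) = Mul(7, Mul(I, Add(-43, I))) = Mul(7, I, Add(-43, I)))
Function('k')(J, s) = Mul(Rational(-39, 2), Pow(J, -1)) (Function('k')(J, s) = Mul(-39, Pow(Mul(2, J), -1)) = Mul(-39, Mul(Rational(1, 2), Pow(J, -1))) = Mul(Rational(-39, 2), Pow(J, -1)))
Add(Add(Function('k')(174, -117), 2743), Function('h')(-91)) = Add(Add(Mul(Rational(-39, 2), Pow(174, -1)), 2743), Mul(7, -91, Add(-43, -91))) = Add(Add(Mul(Rational(-39, 2), Rational(1, 174)), 2743), Mul(7, -91, -134)) = Add(Add(Rational(-13, 116), 2743), 85358) = Add(Rational(318175, 116), 85358) = Rational(10219703, 116)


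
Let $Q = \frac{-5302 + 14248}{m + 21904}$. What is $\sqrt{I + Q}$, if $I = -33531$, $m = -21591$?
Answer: $\frac{i \sqrt{3282198441}}{313} \approx 183.04 i$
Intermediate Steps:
$Q = \frac{8946}{313}$ ($Q = \frac{-5302 + 14248}{-21591 + 21904} = \frac{8946}{313} \approx 28.581$)
$\sqrt{I + Q} = \sqrt{-33531 + \frac{8946}{313}} = \sqrt{- \frac{10486257}{313}} = \frac{i \sqrt{3282198441}}{313}$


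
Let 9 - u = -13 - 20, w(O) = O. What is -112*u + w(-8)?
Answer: -4712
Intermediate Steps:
u = 42 (u = 9 - (-13 - 20) = 9 - 1*(-33) = 9 + 33 = 42)
-112*u + w(-8) = -112*42 - 8 = -4704 - 8 = -4712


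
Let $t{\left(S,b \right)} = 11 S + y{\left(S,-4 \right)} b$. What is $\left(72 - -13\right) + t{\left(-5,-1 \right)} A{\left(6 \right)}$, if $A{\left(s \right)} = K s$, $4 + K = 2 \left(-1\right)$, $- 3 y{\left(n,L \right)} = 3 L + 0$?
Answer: $2209$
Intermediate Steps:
$y{\left(n,L \right)} = - L$ ($y{\left(n,L \right)} = - \frac{3 L + 0}{3} = - \frac{3 L}{3} = - L$)
$K = -6$ ($K = -4 + 2 \left(-1\right) = -4 - 2 = -6$)
$A{\left(s \right)} = - 6 s$
$t{\left(S,b \right)} = 4 b + 11 S$ ($t{\left(S,b \right)} = 11 S + \left(-1\right) \left(-4\right) b = 11 S + 4 b = 4 b + 11 S$)
$\left(72 - -13\right) + t{\left(-5,-1 \right)} A{\left(6 \right)} = \left(72 - -13\right) + \left(4 \left(-1\right) + 11 \left(-5\right)\right) \left(\left(-6\right) 6\right) = \left(72 + 13\right) + \left(-4 - 55\right) \left(-36\right) = 85 - -2124 = 85 + 2124 = 2209$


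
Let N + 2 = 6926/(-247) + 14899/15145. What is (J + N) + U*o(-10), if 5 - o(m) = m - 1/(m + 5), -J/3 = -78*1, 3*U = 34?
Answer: 321718669/863265 ≈ 372.68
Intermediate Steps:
U = 34/3 (U = (1/3)*34 = 34/3 ≈ 11.333)
J = 234 (J = -(-234) = -3*(-78) = 234)
o(m) = 5 + 1/(5 + m) - m (o(m) = 5 - (m - 1/(m + 5)) = 5 - (m - 1/(5 + m)) = 5 + (1/(5 + m) - m) = 5 + 1/(5 + m) - m)
N = -8361219/287755 (N = -2 + (6926/(-247) + 14899/15145) = -2 + (6926*(-1/247) + 14899*(1/15145)) = -2 + (-6926/247 + 14899/15145) = -2 - 7785709/287755 = -8361219/287755 ≈ -29.057)
(J + N) + U*o(-10) = (234 - 8361219/287755) + 34*((26 - 1*(-10)**2)/(5 - 10))/3 = 58973451/287755 + 34*((26 - 1*100)/(-5))/3 = 58973451/287755 + 34*(-(26 - 100)/5)/3 = 58973451/287755 + 34*(-1/5*(-74))/3 = 58973451/287755 + (34/3)*(74/5) = 58973451/287755 + 2516/15 = 321718669/863265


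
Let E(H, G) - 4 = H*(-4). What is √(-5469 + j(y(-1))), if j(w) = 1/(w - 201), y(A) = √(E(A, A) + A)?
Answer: √(-1099270 + 5469*√7)/√(201 - √7) ≈ 73.953*I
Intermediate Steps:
E(H, G) = 4 - 4*H (E(H, G) = 4 + H*(-4) = 4 - 4*H)
y(A) = √(4 - 3*A) (y(A) = √((4 - 4*A) + A) = √(4 - 3*A))
j(w) = 1/(-201 + w)
√(-5469 + j(y(-1))) = √(-5469 + 1/(-201 + √(4 - 3*(-1)))) = √(-5469 + 1/(-201 + √(4 + 3))) = √(-5469 + 1/(-201 + √7))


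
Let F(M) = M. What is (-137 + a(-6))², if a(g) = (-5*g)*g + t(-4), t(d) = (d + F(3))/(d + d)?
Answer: 6426225/64 ≈ 1.0041e+5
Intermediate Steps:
t(d) = (3 + d)/(2*d) (t(d) = (d + 3)/(d + d) = (3 + d)/((2*d)) = (3 + d)*(1/(2*d)) = (3 + d)/(2*d))
a(g) = ⅛ - 5*g² (a(g) = (-5*g)*g + (½)*(3 - 4)/(-4) = -5*g² + (½)*(-¼)*(-1) = -5*g² + ⅛ = ⅛ - 5*g²)
(-137 + a(-6))² = (-137 + (⅛ - 5*(-6)²))² = (-137 + (⅛ - 5*36))² = (-137 + (⅛ - 180))² = (-137 - 1439/8)² = (-2535/8)² = 6426225/64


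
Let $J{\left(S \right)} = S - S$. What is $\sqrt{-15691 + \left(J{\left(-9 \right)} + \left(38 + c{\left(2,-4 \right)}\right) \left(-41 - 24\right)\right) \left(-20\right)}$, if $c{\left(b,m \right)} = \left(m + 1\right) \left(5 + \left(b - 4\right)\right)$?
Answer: $\sqrt{22009} \approx 148.35$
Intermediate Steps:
$c{\left(b,m \right)} = \left(1 + b\right) \left(1 + m\right)$ ($c{\left(b,m \right)} = \left(1 + m\right) \left(5 + \left(b - 4\right)\right) = \left(1 + m\right) \left(5 + \left(-4 + b\right)\right) = \left(1 + m\right) \left(1 + b\right) = \left(1 + b\right) \left(1 + m\right)$)
$J{\left(S \right)} = 0$
$\sqrt{-15691 + \left(J{\left(-9 \right)} + \left(38 + c{\left(2,-4 \right)}\right) \left(-41 - 24\right)\right) \left(-20\right)} = \sqrt{-15691 + \left(0 + \left(38 + \left(1 + 2 - 4 + 2 \left(-4\right)\right)\right) \left(-41 - 24\right)\right) \left(-20\right)} = \sqrt{-15691 + \left(0 + \left(38 + \left(1 + 2 - 4 - 8\right)\right) \left(-65\right)\right) \left(-20\right)} = \sqrt{-15691 + \left(0 + \left(38 - 9\right) \left(-65\right)\right) \left(-20\right)} = \sqrt{-15691 + \left(0 + 29 \left(-65\right)\right) \left(-20\right)} = \sqrt{-15691 + \left(0 - 1885\right) \left(-20\right)} = \sqrt{-15691 - -37700} = \sqrt{-15691 + 37700} = \sqrt{22009}$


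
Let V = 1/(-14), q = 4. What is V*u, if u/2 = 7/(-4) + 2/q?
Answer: 5/28 ≈ 0.17857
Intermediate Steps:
V = -1/14 ≈ -0.071429
u = -5/2 (u = 2*(7/(-4) + 2/4) = 2*(7*(-¼) + 2*(¼)) = 2*(-7/4 + ½) = 2*(-5/4) = -5/2 ≈ -2.5000)
V*u = -1/14*(-5/2) = 5/28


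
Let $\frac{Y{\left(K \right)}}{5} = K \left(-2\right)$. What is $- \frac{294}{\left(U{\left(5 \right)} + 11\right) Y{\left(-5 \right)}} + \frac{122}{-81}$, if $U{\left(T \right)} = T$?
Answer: $- \frac{60707}{32400} \approx -1.8737$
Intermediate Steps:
$Y{\left(K \right)} = - 10 K$ ($Y{\left(K \right)} = 5 K \left(-2\right) = 5 \left(- 2 K\right) = - 10 K$)
$- \frac{294}{\left(U{\left(5 \right)} + 11\right) Y{\left(-5 \right)}} + \frac{122}{-81} = - \frac{294}{\left(5 + 11\right) \left(\left(-10\right) \left(-5\right)\right)} + \frac{122}{-81} = - \frac{294}{16 \cdot 50} + 122 \left(- \frac{1}{81}\right) = - \frac{294}{800} - \frac{122}{81} = \left(-294\right) \frac{1}{800} - \frac{122}{81} = - \frac{147}{400} - \frac{122}{81} = - \frac{60707}{32400}$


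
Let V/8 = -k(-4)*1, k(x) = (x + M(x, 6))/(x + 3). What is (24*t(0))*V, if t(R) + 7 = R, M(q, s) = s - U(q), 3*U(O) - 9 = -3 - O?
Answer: 1792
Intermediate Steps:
U(O) = 2 - O/3 (U(O) = 3 + (-3 - O)/3 = 3 + (-1 - O/3) = 2 - O/3)
M(q, s) = -2 + s + q/3 (M(q, s) = s - (2 - q/3) = s + (-2 + q/3) = -2 + s + q/3)
t(R) = -7 + R
k(x) = (4 + 4*x/3)/(3 + x) (k(x) = (x + (-2 + 6 + x/3))/(x + 3) = (x + (4 + x/3))/(3 + x) = (4 + 4*x/3)/(3 + x))
V = -32/3 (V = 8*(-1*4/3*1) = 8*(-4/3*1) = 8*(-4/3) = -32/3 ≈ -10.667)
(24*t(0))*V = (24*(-7 + 0))*(-32/3) = (24*(-7))*(-32/3) = -168*(-32/3) = 1792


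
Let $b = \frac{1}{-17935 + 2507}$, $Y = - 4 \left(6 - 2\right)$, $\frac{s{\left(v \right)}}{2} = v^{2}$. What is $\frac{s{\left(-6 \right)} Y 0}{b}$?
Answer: $0$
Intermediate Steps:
$s{\left(v \right)} = 2 v^{2}$
$Y = -16$ ($Y = \left(-4\right) 4 = -16$)
$b = - \frac{1}{15428}$ ($b = \frac{1}{-15428} = - \frac{1}{15428} \approx -6.4817 \cdot 10^{-5}$)
$\frac{s{\left(-6 \right)} Y 0}{b} = \frac{2 \left(-6\right)^{2} \left(-16\right) 0}{- \frac{1}{15428}} = 2 \cdot 36 \left(-16\right) 0 \left(-15428\right) = 72 \left(-16\right) 0 \left(-15428\right) = \left(-1152\right) 0 \left(-15428\right) = 0 \left(-15428\right) = 0$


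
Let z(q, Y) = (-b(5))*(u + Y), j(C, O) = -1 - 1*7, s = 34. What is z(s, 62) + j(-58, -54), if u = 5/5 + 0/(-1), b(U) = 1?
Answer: -71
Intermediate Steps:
u = 1 (u = 5*(⅕) + 0*(-1) = 1 + 0 = 1)
j(C, O) = -8 (j(C, O) = -1 - 7 = -8)
z(q, Y) = -1 - Y (z(q, Y) = (-1*1)*(1 + Y) = -(1 + Y) = -1 - Y)
z(s, 62) + j(-58, -54) = (-1 - 1*62) - 8 = (-1 - 62) - 8 = -63 - 8 = -71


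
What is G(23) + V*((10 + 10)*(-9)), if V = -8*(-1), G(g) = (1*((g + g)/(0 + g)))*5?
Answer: -1430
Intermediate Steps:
G(g) = 10 (G(g) = (1*((2*g)/g))*5 = (1*2)*5 = 2*5 = 10)
V = 8
G(23) + V*((10 + 10)*(-9)) = 10 + 8*((10 + 10)*(-9)) = 10 + 8*(20*(-9)) = 10 + 8*(-180) = 10 - 1440 = -1430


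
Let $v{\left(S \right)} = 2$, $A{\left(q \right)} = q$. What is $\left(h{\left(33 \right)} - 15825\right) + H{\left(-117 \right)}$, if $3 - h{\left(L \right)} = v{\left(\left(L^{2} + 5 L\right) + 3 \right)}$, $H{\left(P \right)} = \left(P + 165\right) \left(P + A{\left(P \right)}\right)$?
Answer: $-27056$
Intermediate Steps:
$H{\left(P \right)} = 2 P \left(165 + P\right)$ ($H{\left(P \right)} = \left(P + 165\right) \left(P + P\right) = \left(165 + P\right) 2 P = 2 P \left(165 + P\right)$)
$h{\left(L \right)} = 1$ ($h{\left(L \right)} = 3 - 2 = 1$)
$\left(h{\left(33 \right)} - 15825\right) + H{\left(-117 \right)} = \left(1 - 15825\right) + 2 \left(-117\right) \left(165 - 117\right) = -15824 + 2 \left(-117\right) 48 = -15824 - 11232 = -27056$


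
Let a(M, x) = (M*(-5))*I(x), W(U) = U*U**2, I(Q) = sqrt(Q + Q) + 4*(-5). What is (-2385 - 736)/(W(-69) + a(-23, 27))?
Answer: 44889343/4757994797 + 46815*sqrt(6)/4757994797 ≈ 0.0094586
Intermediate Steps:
I(Q) = -20 + sqrt(2)*sqrt(Q) (I(Q) = sqrt(2*Q) - 20 = sqrt(2)*sqrt(Q) - 20 = -20 + sqrt(2)*sqrt(Q))
W(U) = U**3
a(M, x) = -5*M*(-20 + sqrt(2)*sqrt(x)) (a(M, x) = (M*(-5))*(-20 + sqrt(2)*sqrt(x)) = (-5*M)*(-20 + sqrt(2)*sqrt(x)) = -5*M*(-20 + sqrt(2)*sqrt(x)))
(-2385 - 736)/(W(-69) + a(-23, 27)) = (-2385 - 736)/((-69)**3 + 5*(-23)*(20 - sqrt(2)*sqrt(27))) = -3121/(-328509 + 5*(-23)*(20 - sqrt(2)*3*sqrt(3))) = -3121/(-328509 + 5*(-23)*(20 - 3*sqrt(6))) = -3121/(-328509 + (-2300 + 345*sqrt(6))) = -3121/(-330809 + 345*sqrt(6))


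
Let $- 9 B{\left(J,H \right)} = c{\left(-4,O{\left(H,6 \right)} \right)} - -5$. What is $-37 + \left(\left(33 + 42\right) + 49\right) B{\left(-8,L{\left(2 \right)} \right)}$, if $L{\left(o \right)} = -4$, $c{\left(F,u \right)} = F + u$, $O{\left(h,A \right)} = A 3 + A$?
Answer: $- \frac{3433}{9} \approx -381.44$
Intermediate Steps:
$O{\left(h,A \right)} = 4 A$ ($O{\left(h,A \right)} = 3 A + A = 4 A$)
$B{\left(J,H \right)} = - \frac{25}{9}$ ($B{\left(J,H \right)} = - \frac{\left(-4 + 4 \cdot 6\right) - -5}{9} = - \frac{\left(-4 + 24\right) + 5}{9} = - \frac{20 + 5}{9} = \left(- \frac{1}{9}\right) 25 = - \frac{25}{9}$)
$-37 + \left(\left(33 + 42\right) + 49\right) B{\left(-8,L{\left(2 \right)} \right)} = -37 + \left(\left(33 + 42\right) + 49\right) \left(- \frac{25}{9}\right) = -37 + \left(75 + 49\right) \left(- \frac{25}{9}\right) = -37 + 124 \left(- \frac{25}{9}\right) = -37 - \frac{3100}{9} = - \frac{3433}{9}$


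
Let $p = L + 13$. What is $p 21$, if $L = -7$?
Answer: $126$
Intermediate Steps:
$p = 6$ ($p = -7 + 13 = 6$)
$p 21 = 6 \cdot 21 = 126$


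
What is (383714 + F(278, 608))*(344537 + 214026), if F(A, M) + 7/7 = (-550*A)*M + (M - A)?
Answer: -51711291671391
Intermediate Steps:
F(A, M) = -1 + M - A - 550*A*M (F(A, M) = -1 + ((-550*A)*M + (M - A)) = -1 + (-550*A*M + (M - A)) = -1 + (M - A - 550*A*M) = -1 + M - A - 550*A*M)
(383714 + F(278, 608))*(344537 + 214026) = (383714 + (-1 + 608 - 1*278 - 550*278*608))*(344537 + 214026) = (383714 + (-1 + 608 - 278 - 92963200))*558563 = (383714 - 92962871)*558563 = -92579157*558563 = -51711291671391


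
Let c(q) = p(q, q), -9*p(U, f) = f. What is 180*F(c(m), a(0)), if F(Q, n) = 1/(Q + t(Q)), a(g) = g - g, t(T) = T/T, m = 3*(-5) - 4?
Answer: 405/7 ≈ 57.857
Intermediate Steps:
m = -19 (m = -15 - 4 = -19)
p(U, f) = -f/9
c(q) = -q/9
t(T) = 1
a(g) = 0
F(Q, n) = 1/(1 + Q) (F(Q, n) = 1/(Q + 1) = 1/(1 + Q))
180*F(c(m), a(0)) = 180/(1 - ⅑*(-19)) = 180/(1 + 19/9) = 180/(28/9) = 180*(9/28) = 405/7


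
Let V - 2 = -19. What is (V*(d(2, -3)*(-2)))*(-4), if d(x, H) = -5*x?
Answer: 1360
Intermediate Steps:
V = -17 (V = 2 - 19 = -17)
(V*(d(2, -3)*(-2)))*(-4) = -17*(-5*2)*(-2)*(-4) = -(-170)*(-2)*(-4) = -17*20*(-4) = -340*(-4) = 1360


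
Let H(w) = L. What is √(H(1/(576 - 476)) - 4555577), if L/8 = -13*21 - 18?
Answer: I*√4557905 ≈ 2134.9*I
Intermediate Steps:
L = -2328 (L = 8*(-13*21 - 18) = 8*(-273 - 18) = 8*(-291) = -2328)
H(w) = -2328
√(H(1/(576 - 476)) - 4555577) = √(-2328 - 4555577) = √(-4557905) = I*√4557905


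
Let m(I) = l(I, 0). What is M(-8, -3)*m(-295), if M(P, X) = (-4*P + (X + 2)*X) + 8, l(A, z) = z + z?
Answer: 0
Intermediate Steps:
l(A, z) = 2*z
M(P, X) = 8 - 4*P + X*(2 + X) (M(P, X) = (-4*P + (2 + X)*X) + 8 = (-4*P + X*(2 + X)) + 8 = 8 - 4*P + X*(2 + X))
m(I) = 0 (m(I) = 2*0 = 0)
M(-8, -3)*m(-295) = (8 + (-3)² - 4*(-8) + 2*(-3))*0 = (8 + 9 + 32 - 6)*0 = 43*0 = 0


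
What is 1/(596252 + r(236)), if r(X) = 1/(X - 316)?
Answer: 80/47700159 ≈ 1.6771e-6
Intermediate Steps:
r(X) = 1/(-316 + X)
1/(596252 + r(236)) = 1/(596252 + 1/(-316 + 236)) = 1/(596252 + 1/(-80)) = 1/(596252 - 1/80) = 1/(47700159/80) = 80/47700159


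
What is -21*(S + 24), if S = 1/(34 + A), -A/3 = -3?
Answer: -21693/43 ≈ -504.49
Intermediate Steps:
A = 9 (A = -3*(-3) = 9)
S = 1/43 (S = 1/(34 + 9) = 1/43 ≈ 0.023256)
-21*(S + 24) = -21*(1/43 + 24) = -21*1033/43 = -21693/43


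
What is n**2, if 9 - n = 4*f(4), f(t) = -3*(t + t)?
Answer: 11025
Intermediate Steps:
f(t) = -6*t
n = 105 (n = 9 - 4*(-6*4) = 9 - 4*(-24) = 9 - 1*(-96) = 9 + 96 = 105)
n**2 = 105**2 = 11025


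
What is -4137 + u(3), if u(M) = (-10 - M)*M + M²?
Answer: -4167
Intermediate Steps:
u(M) = M² + M*(-10 - M) (u(M) = M*(-10 - M) + M² = M² + M*(-10 - M))
-4137 + u(3) = -4137 - 10*3 = -4137 - 30 = -4167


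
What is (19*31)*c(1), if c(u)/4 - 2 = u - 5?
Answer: -4712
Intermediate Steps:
c(u) = -12 + 4*u (c(u) = 8 + 4*(u - 5) = 8 + 4*(-5 + u) = 8 + (-20 + 4*u) = -12 + 4*u)
(19*31)*c(1) = (19*31)*(-12 + 4*1) = 589*(-12 + 4) = 589*(-8) = -4712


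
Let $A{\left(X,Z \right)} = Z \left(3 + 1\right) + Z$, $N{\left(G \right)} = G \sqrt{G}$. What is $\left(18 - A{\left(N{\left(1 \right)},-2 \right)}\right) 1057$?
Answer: $29596$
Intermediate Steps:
$N{\left(G \right)} = G^{\frac{3}{2}}$
$A{\left(X,Z \right)} = 5 Z$ ($A{\left(X,Z \right)} = Z 4 + Z = 4 Z + Z = 5 Z$)
$\left(18 - A{\left(N{\left(1 \right)},-2 \right)}\right) 1057 = \left(18 - 5 \left(-2\right)\right) 1057 = \left(18 - -10\right) 1057 = \left(18 + 10\right) 1057 = 28 \cdot 1057 = 29596$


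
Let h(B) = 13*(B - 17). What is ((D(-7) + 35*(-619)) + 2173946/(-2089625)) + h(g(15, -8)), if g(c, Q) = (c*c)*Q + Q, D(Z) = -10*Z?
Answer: -94703978946/2089625 ≈ -45321.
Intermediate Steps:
g(c, Q) = Q + Q*c² (g(c, Q) = c²*Q + Q = Q*c² + Q = Q + Q*c²)
h(B) = -221 + 13*B (h(B) = 13*(-17 + B) = -221 + 13*B)
((D(-7) + 35*(-619)) + 2173946/(-2089625)) + h(g(15, -8)) = ((-10*(-7) + 35*(-619)) + 2173946/(-2089625)) + (-221 + 13*(-8*(1 + 15²))) = ((70 - 21665) + 2173946*(-1/2089625)) + (-221 + 13*(-8*(1 + 225))) = (-21595 - 2173946/2089625) + (-221 + 13*(-8*226)) = -45127625821/2089625 + (-221 + 13*(-1808)) = -45127625821/2089625 + (-221 - 23504) = -45127625821/2089625 - 23725 = -94703978946/2089625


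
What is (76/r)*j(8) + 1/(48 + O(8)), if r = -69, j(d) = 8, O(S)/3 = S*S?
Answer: -48617/5520 ≈ -8.8074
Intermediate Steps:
O(S) = 3*S² (O(S) = 3*(S*S) = 3*S²)
(76/r)*j(8) + 1/(48 + O(8)) = (76/(-69))*8 + 1/(48 + 3*8²) = (76*(-1/69))*8 + 1/(48 + 3*64) = -76/69*8 + 1/(48 + 192) = -608/69 + 1/240 = -48617/5520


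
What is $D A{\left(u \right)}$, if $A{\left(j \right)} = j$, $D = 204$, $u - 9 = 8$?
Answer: $3468$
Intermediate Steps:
$u = 17$ ($u = 9 + 8 = 17$)
$D A{\left(u \right)} = 204 \cdot 17 = 3468$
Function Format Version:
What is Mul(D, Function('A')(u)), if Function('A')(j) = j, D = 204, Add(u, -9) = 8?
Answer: 3468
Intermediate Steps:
u = 17 (u = Add(9, 8) = 17)
Mul(D, Function('A')(u)) = Mul(204, 17) = 3468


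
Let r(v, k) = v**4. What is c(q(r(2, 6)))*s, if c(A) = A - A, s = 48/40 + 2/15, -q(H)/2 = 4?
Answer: 0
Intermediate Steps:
q(H) = -8 (q(H) = -2*4 = -8)
s = 4/3 (s = 48*(1/40) + 2*(1/15) = 6/5 + 2/15 = 4/3 ≈ 1.3333)
c(A) = 0
c(q(r(2, 6)))*s = 0*(4/3) = 0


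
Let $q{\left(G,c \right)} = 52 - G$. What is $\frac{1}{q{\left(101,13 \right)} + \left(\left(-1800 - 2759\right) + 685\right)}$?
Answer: $- \frac{1}{3923} \approx -0.00025491$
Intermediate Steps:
$\frac{1}{q{\left(101,13 \right)} + \left(\left(-1800 - 2759\right) + 685\right)} = \frac{1}{\left(52 - 101\right) + \left(\left(-1800 - 2759\right) + 685\right)} = \frac{1}{\left(52 - 101\right) + \left(-4559 + 685\right)} = \frac{1}{-49 - 3874} = \frac{1}{-3923} = - \frac{1}{3923}$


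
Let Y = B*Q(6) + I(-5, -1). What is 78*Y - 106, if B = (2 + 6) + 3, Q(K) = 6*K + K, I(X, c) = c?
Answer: 35852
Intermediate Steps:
Q(K) = 7*K
B = 11 (B = 8 + 3 = 11)
Y = 461 (Y = 11*(7*6) - 1 = 11*42 - 1 = 462 - 1 = 461)
78*Y - 106 = 78*461 - 106 = 35958 - 106 = 35852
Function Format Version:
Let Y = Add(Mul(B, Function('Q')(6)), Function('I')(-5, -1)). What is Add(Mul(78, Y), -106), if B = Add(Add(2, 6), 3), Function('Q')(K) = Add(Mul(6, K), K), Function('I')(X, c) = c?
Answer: 35852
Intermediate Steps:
Function('Q')(K) = Mul(7, K)
B = 11 (B = Add(8, 3) = 11)
Y = 461 (Y = Add(Mul(11, Mul(7, 6)), -1) = Add(Mul(11, 42), -1) = Add(462, -1) = 461)
Add(Mul(78, Y), -106) = Add(Mul(78, 461), -106) = Add(35958, -106) = 35852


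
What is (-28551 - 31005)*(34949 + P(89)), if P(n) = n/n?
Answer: -2081482200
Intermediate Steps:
P(n) = 1
(-28551 - 31005)*(34949 + P(89)) = (-28551 - 31005)*(34949 + 1) = -59556*34950 = -2081482200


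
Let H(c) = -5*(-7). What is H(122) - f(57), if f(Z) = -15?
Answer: 50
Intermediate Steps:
H(c) = 35
H(122) - f(57) = 35 - 1*(-15) = 35 + 15 = 50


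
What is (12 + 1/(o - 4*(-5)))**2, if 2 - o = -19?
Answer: 243049/1681 ≈ 144.59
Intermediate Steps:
o = 21 (o = 2 - 1*(-19) = 2 + 19 = 21)
(12 + 1/(o - 4*(-5)))**2 = (12 + 1/(21 - 4*(-5)))**2 = (12 + 1/(21 + 20))**2 = (12 + 1/41)**2 = (493/41)**2 = 243049/1681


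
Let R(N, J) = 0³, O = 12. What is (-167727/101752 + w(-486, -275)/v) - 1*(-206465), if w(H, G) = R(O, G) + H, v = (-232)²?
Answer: 10095872461025/48899104 ≈ 2.0646e+5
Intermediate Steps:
v = 53824
R(N, J) = 0
w(H, G) = H (w(H, G) = 0 + H = H)
(-167727/101752 + w(-486, -275)/v) - 1*(-206465) = (-167727/101752 - 486/53824) - 1*(-206465) = (-167727*1/101752 - 486*1/53824) + 206465 = (-23961/14536 - 243/26912) + 206465 = -81046335/48899104 + 206465 = 10095872461025/48899104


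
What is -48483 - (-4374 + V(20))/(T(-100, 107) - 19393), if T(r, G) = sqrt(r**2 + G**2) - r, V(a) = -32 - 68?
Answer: -9022690672041/186099200 - 2237*sqrt(21449)/186099200 ≈ -48483.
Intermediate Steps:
V(a) = -100
T(r, G) = sqrt(G**2 + r**2) - r
-48483 - (-4374 + V(20))/(T(-100, 107) - 19393) = -48483 - (-4374 - 100)/((sqrt(107**2 + (-100)**2) - 1*(-100)) - 19393) = -48483 - (-4474)/((sqrt(11449 + 10000) + 100) - 19393) = -48483 - (-4474)/((sqrt(21449) + 100) - 19393) = -48483 - (-4474)/((100 + sqrt(21449)) - 19393) = -48483 - (-4474)/(-19293 + sqrt(21449)) = -48483 + 4474/(-19293 + sqrt(21449))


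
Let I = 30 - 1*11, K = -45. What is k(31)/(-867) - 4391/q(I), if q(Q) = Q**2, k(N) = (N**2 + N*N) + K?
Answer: -4484594/312987 ≈ -14.328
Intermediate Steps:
I = 19 (I = 30 - 11 = 19)
k(N) = -45 + 2*N**2 (k(N) = (N**2 + N*N) - 45 = (N**2 + N**2) - 45 = 2*N**2 - 45 = -45 + 2*N**2)
k(31)/(-867) - 4391/q(I) = (-45 + 2*31**2)/(-867) - 4391/(19**2) = (-45 + 2*961)*(-1/867) - 4391/361 = (-45 + 1922)*(-1/867) - 4391*1/361 = 1877*(-1/867) - 4391/361 = -1877/867 - 4391/361 = -4484594/312987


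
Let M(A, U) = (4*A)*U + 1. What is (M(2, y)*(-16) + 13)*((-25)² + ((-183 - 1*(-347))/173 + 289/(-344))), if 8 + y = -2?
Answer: 47506212063/59512 ≈ 7.9826e+5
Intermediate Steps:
y = -10 (y = -8 - 2 = -10)
M(A, U) = 1 + 4*A*U (M(A, U) = 4*A*U + 1 = 1 + 4*A*U)
(M(2, y)*(-16) + 13)*((-25)² + ((-183 - 1*(-347))/173 + 289/(-344))) = ((1 + 4*2*(-10))*(-16) + 13)*((-25)² + ((-183 - 1*(-347))/173 + 289/(-344))) = ((1 - 80)*(-16) + 13)*(625 + ((-183 + 347)*(1/173) + 289*(-1/344))) = (-79*(-16) + 13)*(625 + (164*(1/173) - 289/344)) = (1264 + 13)*(625 + (164/173 - 289/344)) = 1277*(625 + 6419/59512) = 1277*(37201419/59512) = 47506212063/59512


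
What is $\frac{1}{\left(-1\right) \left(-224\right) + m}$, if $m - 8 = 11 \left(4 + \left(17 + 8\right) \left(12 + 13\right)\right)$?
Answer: $\frac{1}{7151} \approx 0.00013984$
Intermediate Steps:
$m = 6927$ ($m = 8 + 11 \left(4 + \left(17 + 8\right) \left(12 + 13\right)\right) = 8 + 11 \left(4 + 25 \cdot 25\right) = 8 + 11 \left(4 + 625\right) = 8 + 11 \cdot 629 = 8 + 6919 = 6927$)
$\frac{1}{\left(-1\right) \left(-224\right) + m} = \frac{1}{\left(-1\right) \left(-224\right) + 6927} = \frac{1}{224 + 6927} = \frac{1}{7151}$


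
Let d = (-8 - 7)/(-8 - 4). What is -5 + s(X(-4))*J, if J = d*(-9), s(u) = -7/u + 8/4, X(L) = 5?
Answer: -47/4 ≈ -11.750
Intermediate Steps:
s(u) = 2 - 7/u (s(u) = -7/u + 8*(¼) = -7/u + 2 = 2 - 7/u)
d = 5/4 (d = -15/(-12) = -15*(-1/12) = 5/4 ≈ 1.2500)
J = -45/4 (J = (5/4)*(-9) = -45/4 ≈ -11.250)
-5 + s(X(-4))*J = -5 + (2 - 7/5)*(-45/4) = -5 + (⅗)*(-45/4) = -5 - 27/4 = -47/4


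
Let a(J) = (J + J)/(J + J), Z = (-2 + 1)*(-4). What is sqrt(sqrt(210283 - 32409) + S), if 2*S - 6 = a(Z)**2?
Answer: sqrt(14 + 4*sqrt(177874))/2 ≈ 20.622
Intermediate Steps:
Z = 4 (Z = -1*(-4) = 4)
a(J) = 1 (a(J) = (2*J)/((2*J)) = (2*J)*(1/(2*J)) = 1)
S = 7/2 (S = 3 + (1/2)*1**2 = 3 + (1/2)*1 = 3 + 1/2 = 7/2 ≈ 3.5000)
sqrt(sqrt(210283 - 32409) + S) = sqrt(sqrt(210283 - 32409) + 7/2) = sqrt(sqrt(177874) + 7/2) = sqrt(7/2 + sqrt(177874))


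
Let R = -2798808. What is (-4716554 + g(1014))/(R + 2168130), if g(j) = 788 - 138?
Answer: 785984/105113 ≈ 7.4775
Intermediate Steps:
g(j) = 650
(-4716554 + g(1014))/(R + 2168130) = (-4716554 + 650)/(-2798808 + 2168130) = -4715904/(-630678) = -4715904*(-1/630678) = 785984/105113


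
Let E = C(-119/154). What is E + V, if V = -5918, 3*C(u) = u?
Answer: -390605/66 ≈ -5918.3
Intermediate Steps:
C(u) = u/3
E = -17/66 (E = (-119/154)/3 = (-1*17/22)/3 = (1/3)*(-17/22) = -17/66 ≈ -0.25758)
E + V = -17/66 - 5918 = -390605/66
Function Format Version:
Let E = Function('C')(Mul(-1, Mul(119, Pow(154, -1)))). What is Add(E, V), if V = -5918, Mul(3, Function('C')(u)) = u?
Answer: Rational(-390605, 66) ≈ -5918.3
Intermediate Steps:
Function('C')(u) = Mul(Rational(1, 3), u)
E = Rational(-17, 66) (E = Mul(Rational(1, 3), Mul(-1, Mul(119, Pow(154, -1)))) = Mul(Rational(1, 3), Mul(-1, Mul(119, Rational(1, 154)))) = Mul(Rational(1, 3), Mul(-1, Rational(17, 22))) = Mul(Rational(1, 3), Rational(-17, 22)) = Rational(-17, 66) ≈ -0.25758)
Add(E, V) = Add(Rational(-17, 66), -5918) = Rational(-390605, 66)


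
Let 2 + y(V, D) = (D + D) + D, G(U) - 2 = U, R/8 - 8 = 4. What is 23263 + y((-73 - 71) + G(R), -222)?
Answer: 22595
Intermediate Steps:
R = 96 (R = 64 + 8*4 = 64 + 32 = 96)
G(U) = 2 + U
y(V, D) = -2 + 3*D (y(V, D) = -2 + ((D + D) + D) = -2 + (2*D + D) = -2 + 3*D)
23263 + y((-73 - 71) + G(R), -222) = 23263 + (-2 + 3*(-222)) = 23263 + (-2 - 666) = 23263 - 668 = 22595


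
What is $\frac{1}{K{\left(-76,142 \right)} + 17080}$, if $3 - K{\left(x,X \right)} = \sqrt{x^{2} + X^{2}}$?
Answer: $\frac{17083}{291802949} + \frac{2 \sqrt{6485}}{291802949} \approx 5.9095 \cdot 10^{-5}$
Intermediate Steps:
$K{\left(x,X \right)} = 3 - \sqrt{X^{2} + x^{2}}$ ($K{\left(x,X \right)} = 3 - \sqrt{x^{2} + X^{2}} = 3 - \sqrt{X^{2} + x^{2}}$)
$\frac{1}{K{\left(-76,142 \right)} + 17080} = \frac{1}{\left(3 - \sqrt{142^{2} + \left(-76\right)^{2}}\right) + 17080} = \frac{1}{\left(3 - \sqrt{20164 + 5776}\right) + 17080} = \frac{1}{\left(3 - \sqrt{25940}\right) + 17080} = \frac{1}{\left(3 - 2 \sqrt{6485}\right) + 17080} = \frac{1}{17083 - 2 \sqrt{6485}}$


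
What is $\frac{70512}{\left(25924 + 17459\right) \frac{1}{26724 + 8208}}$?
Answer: $\frac{821041728}{14461} \approx 56776.0$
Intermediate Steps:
$\frac{70512}{\left(25924 + 17459\right) \frac{1}{26724 + 8208}} = \frac{70512}{43383 \cdot \frac{1}{34932}} = \frac{70512}{\frac{14461}{11644}} = 70512 \cdot \frac{11644}{14461} = \frac{821041728}{14461}$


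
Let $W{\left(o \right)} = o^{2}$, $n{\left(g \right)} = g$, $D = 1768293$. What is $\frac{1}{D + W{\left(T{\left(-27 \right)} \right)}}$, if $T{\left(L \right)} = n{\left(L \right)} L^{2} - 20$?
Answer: $\frac{1}{389976502} \approx 2.5643 \cdot 10^{-9}$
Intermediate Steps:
$T{\left(L \right)} = -20 + L^{3}$ ($T{\left(L \right)} = L L^{2} - 20 = L^{3} - 20 = -20 + L^{3}$)
$\frac{1}{D + W{\left(T{\left(-27 \right)} \right)}} = \frac{1}{1768293 + \left(-20 + \left(-27\right)^{3}\right)^{2}} = \frac{1}{1768293 + \left(-20 - 19683\right)^{2}} = \frac{1}{1768293 + \left(-19703\right)^{2}} = \frac{1}{1768293 + 388208209} = \frac{1}{389976502}$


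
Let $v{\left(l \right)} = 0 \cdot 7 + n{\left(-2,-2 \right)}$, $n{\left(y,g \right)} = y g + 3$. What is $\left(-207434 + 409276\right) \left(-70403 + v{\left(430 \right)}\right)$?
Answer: $-14208869432$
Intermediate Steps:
$n{\left(y,g \right)} = 3 + g y$ ($n{\left(y,g \right)} = g y + 3 = 3 + g y$)
$v{\left(l \right)} = 7$ ($v{\left(l \right)} = 0 \cdot 7 + \left(3 - -4\right) = 0 + \left(3 + 4\right) = 0 + 7 = 7$)
$\left(-207434 + 409276\right) \left(-70403 + v{\left(430 \right)}\right) = \left(-207434 + 409276\right) \left(-70403 + 7\right) = 201842 \left(-70396\right) = -14208869432$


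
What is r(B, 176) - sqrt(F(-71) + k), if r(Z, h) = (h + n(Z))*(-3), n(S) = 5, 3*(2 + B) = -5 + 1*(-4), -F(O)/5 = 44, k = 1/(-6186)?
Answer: -543 - I*sqrt(8418657306)/6186 ≈ -543.0 - 14.832*I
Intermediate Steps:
k = -1/6186 ≈ -0.00016166
F(O) = -220 (F(O) = -5*44 = -220)
B = -5 (B = -2 + (-5 + 1*(-4))/3 = -2 + (-5 - 4)/3 = -2 + (1/3)*(-9) = -2 - 3 = -5)
r(Z, h) = -15 - 3*h (r(Z, h) = (h + 5)*(-3) = (5 + h)*(-3) = -15 - 3*h)
r(B, 176) - sqrt(F(-71) + k) = (-15 - 3*176) - sqrt(-220 - 1/6186) = (-15 - 528) - sqrt(-1360921/6186) = -543 - I*sqrt(8418657306)/6186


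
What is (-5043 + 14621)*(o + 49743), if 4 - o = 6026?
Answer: 418759738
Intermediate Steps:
o = -6022 (o = 4 - 1*6026 = 4 - 6026 = -6022)
(-5043 + 14621)*(o + 49743) = (-5043 + 14621)*(-6022 + 49743) = 9578*43721 = 418759738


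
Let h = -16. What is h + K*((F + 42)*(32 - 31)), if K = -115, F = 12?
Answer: -6226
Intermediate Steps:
h + K*((F + 42)*(32 - 31)) = -16 - 115*(12 + 42)*(32 - 31) = -16 - 6210 = -6226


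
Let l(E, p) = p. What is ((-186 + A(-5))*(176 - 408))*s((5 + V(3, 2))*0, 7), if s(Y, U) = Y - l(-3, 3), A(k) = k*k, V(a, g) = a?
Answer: -112056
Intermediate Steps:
A(k) = k**2
s(Y, U) = -3 + Y (s(Y, U) = Y - 1*3 = Y - 3 = -3 + Y)
((-186 + A(-5))*(176 - 408))*s((5 + V(3, 2))*0, 7) = ((-186 + (-5)**2)*(176 - 408))*(-3 + (5 + 3)*0) = ((-186 + 25)*(-232))*(-3 + 8*0) = (-161*(-232))*(-3 + 0) = 37352*(-3) = -112056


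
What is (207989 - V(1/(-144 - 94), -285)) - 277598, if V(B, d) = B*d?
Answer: -16567227/238 ≈ -69610.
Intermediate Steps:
(207989 - V(1/(-144 - 94), -285)) - 277598 = (207989 - (-285)/(-144 - 94)) - 277598 = (207989 - (-285)/(-238)) - 277598 = (207989 - (-1)*(-285)/238) - 277598 = (207989 - 1*285/238) - 277598 = (207989 - 285/238) - 277598 = 49501097/238 - 277598 = -16567227/238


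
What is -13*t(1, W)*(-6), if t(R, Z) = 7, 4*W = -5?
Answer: 546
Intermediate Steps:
W = -5/4 (W = (1/4)*(-5) = -5/4 ≈ -1.2500)
-13*t(1, W)*(-6) = -13*7*(-6) = -91*(-6) = 546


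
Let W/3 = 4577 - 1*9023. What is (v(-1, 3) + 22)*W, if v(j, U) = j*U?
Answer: -253422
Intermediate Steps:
v(j, U) = U*j
W = -13338 (W = 3*(4577 - 1*9023) = 3*(4577 - 9023) = 3*(-4446) = -13338)
(v(-1, 3) + 22)*W = (3*(-1) + 22)*(-13338) = (-3 + 22)*(-13338) = 19*(-13338) = -253422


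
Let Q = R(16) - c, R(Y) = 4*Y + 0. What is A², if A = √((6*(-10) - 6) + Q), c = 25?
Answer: -27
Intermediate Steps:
R(Y) = 4*Y
Q = 39 (Q = 4*16 - 1*25 = 64 - 25 = 39)
A = 3*I*√3 (A = √((6*(-10) - 6) + 39) = √((-60 - 6) + 39) = √(-66 + 39) = √(-27) = 3*I*√3 ≈ 5.1962*I)
A² = (3*I*√3)² = -27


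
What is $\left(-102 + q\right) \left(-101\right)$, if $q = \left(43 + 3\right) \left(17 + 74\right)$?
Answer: $-412484$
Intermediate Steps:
$q = 4186$ ($q = 46 \cdot 91 = 4186$)
$\left(-102 + q\right) \left(-101\right) = \left(-102 + 4186\right) \left(-101\right) = 4084 \left(-101\right) = -412484$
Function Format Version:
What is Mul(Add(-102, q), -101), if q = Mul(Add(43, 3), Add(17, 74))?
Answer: -412484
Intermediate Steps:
q = 4186 (q = Mul(46, 91) = 4186)
Mul(Add(-102, q), -101) = Mul(Add(-102, 4186), -101) = Mul(4084, -101) = -412484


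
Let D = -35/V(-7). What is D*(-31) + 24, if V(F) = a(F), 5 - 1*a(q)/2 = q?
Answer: 1661/24 ≈ 69.208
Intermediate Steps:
a(q) = 10 - 2*q
V(F) = 10 - 2*F
D = -35/24 (D = -35/(10 - 2*(-7)) = -35/(10 + 14) = -35/24 ≈ -1.4583)
D*(-31) + 24 = -35/24*(-31) + 24 = 1085/24 + 24 = 1661/24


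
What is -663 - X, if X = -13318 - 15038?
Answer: 27693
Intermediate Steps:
X = -28356
-663 - X = -663 - 1*(-28356) = -663 + 28356 = 27693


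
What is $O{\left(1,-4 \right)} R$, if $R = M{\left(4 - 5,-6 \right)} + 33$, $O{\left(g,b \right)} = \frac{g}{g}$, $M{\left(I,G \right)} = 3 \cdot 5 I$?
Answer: $18$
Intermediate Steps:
$M{\left(I,G \right)} = 15 I$
$O{\left(g,b \right)} = 1$
$R = 18$ ($R = 15 \left(4 - 5\right) + 33 = 15 \left(-1\right) + 33 = -15 + 33 = 18$)
$O{\left(1,-4 \right)} R = 1 \cdot 18 = 18$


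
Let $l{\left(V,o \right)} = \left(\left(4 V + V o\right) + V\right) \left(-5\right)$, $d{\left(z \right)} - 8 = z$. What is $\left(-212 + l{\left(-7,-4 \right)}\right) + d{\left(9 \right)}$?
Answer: $-160$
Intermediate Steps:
$d{\left(z \right)} = 8 + z$
$l{\left(V,o \right)} = - 25 V - 5 V o$ ($l{\left(V,o \right)} = \left(5 V + V o\right) \left(-5\right) = - 25 V - 5 V o$)
$\left(-212 + l{\left(-7,-4 \right)}\right) + d{\left(9 \right)} = \left(-212 - - 35 \left(5 - 4\right)\right) + \left(8 + 9\right) = \left(-212 - \left(-35\right) 1\right) + 17 = \left(-212 + 35\right) + 17 = -177 + 17 = -160$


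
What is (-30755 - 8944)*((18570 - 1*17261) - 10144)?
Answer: 350740665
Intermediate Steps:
(-30755 - 8944)*((18570 - 1*17261) - 10144) = -39699*((18570 - 17261) - 10144) = -39699*(1309 - 10144) = -39699*(-8835) = 350740665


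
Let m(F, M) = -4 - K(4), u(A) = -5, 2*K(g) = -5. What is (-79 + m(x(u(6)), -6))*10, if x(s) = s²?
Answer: -805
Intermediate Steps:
K(g) = -5/2 (K(g) = (½)*(-5) = -5/2)
m(F, M) = -3/2 (m(F, M) = -4 - 1*(-5/2) = -4 + 5/2 = -3/2)
(-79 + m(x(u(6)), -6))*10 = (-79 - 3/2)*10 = -161/2*10 = -805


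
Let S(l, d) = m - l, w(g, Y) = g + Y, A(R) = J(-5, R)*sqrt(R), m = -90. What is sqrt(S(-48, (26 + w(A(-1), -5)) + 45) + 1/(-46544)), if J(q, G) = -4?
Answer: I*sqrt(5686655741)/11636 ≈ 6.4807*I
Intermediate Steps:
A(R) = -4*sqrt(R)
w(g, Y) = Y + g
S(l, d) = -90 - l
sqrt(S(-48, (26 + w(A(-1), -5)) + 45) + 1/(-46544)) = sqrt((-90 - 1*(-48)) + 1/(-46544)) = sqrt((-90 + 48) - 1/46544) = sqrt(-42 - 1/46544) = sqrt(-1954849/46544) = I*sqrt(5686655741)/11636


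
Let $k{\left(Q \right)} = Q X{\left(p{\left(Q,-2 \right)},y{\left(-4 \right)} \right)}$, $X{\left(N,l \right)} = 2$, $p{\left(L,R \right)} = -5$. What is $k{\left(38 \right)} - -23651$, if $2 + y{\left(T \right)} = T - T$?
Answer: $23727$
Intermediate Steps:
$y{\left(T \right)} = -2$ ($y{\left(T \right)} = -2 + \left(T - T\right) = -2 + 0 = -2$)
$k{\left(Q \right)} = 2 Q$ ($k{\left(Q \right)} = Q 2 = 2 Q$)
$k{\left(38 \right)} - -23651 = 2 \cdot 38 - -23651 = 76 + 23651 = 23727$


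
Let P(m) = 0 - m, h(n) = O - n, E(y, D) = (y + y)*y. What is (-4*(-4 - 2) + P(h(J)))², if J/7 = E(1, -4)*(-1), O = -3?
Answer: 169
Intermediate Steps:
E(y, D) = 2*y² (E(y, D) = (2*y)*y = 2*y²)
J = -14 (J = 7*((2*1²)*(-1)) = 7*((2*1)*(-1)) = 7*(2*(-1)) = 7*(-2) = -14)
h(n) = -3 - n
P(m) = -m
(-4*(-4 - 2) + P(h(J)))² = (-4*(-4 - 2) - (-3 - 1*(-14)))² = (-4*(-6) - (-3 + 14))² = (24 - 1*11)² = (24 - 11)² = 13² = 169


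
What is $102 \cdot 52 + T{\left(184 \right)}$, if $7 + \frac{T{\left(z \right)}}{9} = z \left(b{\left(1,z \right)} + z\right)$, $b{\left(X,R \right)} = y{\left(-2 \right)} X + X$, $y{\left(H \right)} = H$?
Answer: $308289$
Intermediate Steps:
$b{\left(X,R \right)} = - X$ ($b{\left(X,R \right)} = - 2 X + X = - X$)
$T{\left(z \right)} = -63 + 9 z \left(-1 + z\right)$ ($T{\left(z \right)} = -63 + 9 z \left(\left(-1\right) 1 + z\right) = -63 + 9 z \left(-1 + z\right)$)
$102 \cdot 52 + T{\left(184 \right)} = 102 \cdot 52 - \left(1719 - 304704\right) = 5304 - -302985 = 5304 + 302985 = 308289$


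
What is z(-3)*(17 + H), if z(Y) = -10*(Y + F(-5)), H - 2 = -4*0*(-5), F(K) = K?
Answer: 1520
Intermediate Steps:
H = 2 (H = 2 - 4*0*(-5) = 2 + 0*(-5) = 2 + 0 = 2)
z(Y) = 50 - 10*Y (z(Y) = -10*(Y - 5) = -10*(-5 + Y) = 50 - 10*Y)
z(-3)*(17 + H) = (50 - 10*(-3))*(17 + 2) = (50 + 30)*19 = 80*19 = 1520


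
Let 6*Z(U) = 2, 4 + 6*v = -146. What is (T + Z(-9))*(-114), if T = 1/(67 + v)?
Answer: -285/7 ≈ -40.714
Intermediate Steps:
v = -25 (v = -2/3 + (1/6)*(-146) = -2/3 - 73/3 = -25)
Z(U) = 1/3 (Z(U) = (1/6)*2 = 1/3)
T = 1/42 (T = 1/(67 - 25) = 1/42 ≈ 0.023810)
(T + Z(-9))*(-114) = (1/42 + 1/3)*(-114) = (5/14)*(-114) = -285/7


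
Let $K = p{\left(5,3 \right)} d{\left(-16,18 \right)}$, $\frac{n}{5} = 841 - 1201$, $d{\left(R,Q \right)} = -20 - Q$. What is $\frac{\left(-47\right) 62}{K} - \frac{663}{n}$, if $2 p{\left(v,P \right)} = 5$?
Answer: $\frac{353879}{11400} \approx 31.042$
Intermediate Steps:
$p{\left(v,P \right)} = \frac{5}{2}$ ($p{\left(v,P \right)} = \frac{1}{2} \cdot 5 = \frac{5}{2}$)
$n = -1800$ ($n = 5 \left(841 - 1201\right) = 5 \left(-360\right) = -1800$)
$K = -95$ ($K = \frac{5 \left(-20 - 18\right)}{2} = \frac{5}{2} \left(-38\right) = -95$)
$\frac{\left(-47\right) 62}{K} - \frac{663}{n} = \frac{\left(-47\right) 62}{-95} - \frac{663}{-1800} = \left(-2914\right) \left(- \frac{1}{95}\right) - - \frac{221}{600} = \frac{2914}{95} + \frac{221}{600} = \frac{353879}{11400}$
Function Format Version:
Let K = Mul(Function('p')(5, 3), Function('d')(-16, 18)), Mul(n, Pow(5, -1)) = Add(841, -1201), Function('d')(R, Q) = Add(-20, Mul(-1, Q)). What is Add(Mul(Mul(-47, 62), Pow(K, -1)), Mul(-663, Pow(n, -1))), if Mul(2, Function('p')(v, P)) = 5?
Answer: Rational(353879, 11400) ≈ 31.042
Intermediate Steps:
Function('p')(v, P) = Rational(5, 2) (Function('p')(v, P) = Mul(Rational(1, 2), 5) = Rational(5, 2))
n = -1800 (n = Mul(5, Add(841, -1201)) = Mul(5, -360) = -1800)
K = -95 (K = Mul(Rational(5, 2), Add(-20, Mul(-1, 18))) = Mul(Rational(5, 2), Add(-20, -18)) = Mul(Rational(5, 2), -38) = -95)
Add(Mul(Mul(-47, 62), Pow(K, -1)), Mul(-663, Pow(n, -1))) = Add(Mul(Mul(-47, 62), Pow(-95, -1)), Mul(-663, Pow(-1800, -1))) = Add(Mul(-2914, Rational(-1, 95)), Mul(-663, Rational(-1, 1800))) = Add(Rational(2914, 95), Rational(221, 600)) = Rational(353879, 11400)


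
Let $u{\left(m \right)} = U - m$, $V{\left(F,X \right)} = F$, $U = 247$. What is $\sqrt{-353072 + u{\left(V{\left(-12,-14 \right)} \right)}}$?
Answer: $i \sqrt{352813} \approx 593.98 i$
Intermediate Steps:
$u{\left(m \right)} = 247 - m$
$\sqrt{-353072 + u{\left(V{\left(-12,-14 \right)} \right)}} = \sqrt{-353072 + \left(247 - -12\right)} = \sqrt{-353072 + \left(247 + 12\right)} = \sqrt{-353072 + 259} = \sqrt{-352813} = i \sqrt{352813}$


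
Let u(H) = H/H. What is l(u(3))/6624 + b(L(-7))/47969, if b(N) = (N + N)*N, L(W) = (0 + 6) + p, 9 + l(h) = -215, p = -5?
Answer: -335369/9929583 ≈ -0.033775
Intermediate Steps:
u(H) = 1
l(h) = -224 (l(h) = -9 - 215 = -224)
L(W) = 1 (L(W) = (0 + 6) - 5 = 6 - 5 = 1)
b(N) = 2*N² (b(N) = (2*N)*N = 2*N²)
l(u(3))/6624 + b(L(-7))/47969 = -224/6624 + (2*1²)/47969 = -224*1/6624 + (2*1)*(1/47969) = -7/207 + 2*(1/47969) = -7/207 + 2/47969 = -335369/9929583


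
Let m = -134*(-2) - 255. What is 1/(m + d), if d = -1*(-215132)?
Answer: 1/215145 ≈ 4.6480e-6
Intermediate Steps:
m = 13 (m = 268 - 255 = 13)
d = 215132
1/(m + d) = 1/(13 + 215132) = 1/215145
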